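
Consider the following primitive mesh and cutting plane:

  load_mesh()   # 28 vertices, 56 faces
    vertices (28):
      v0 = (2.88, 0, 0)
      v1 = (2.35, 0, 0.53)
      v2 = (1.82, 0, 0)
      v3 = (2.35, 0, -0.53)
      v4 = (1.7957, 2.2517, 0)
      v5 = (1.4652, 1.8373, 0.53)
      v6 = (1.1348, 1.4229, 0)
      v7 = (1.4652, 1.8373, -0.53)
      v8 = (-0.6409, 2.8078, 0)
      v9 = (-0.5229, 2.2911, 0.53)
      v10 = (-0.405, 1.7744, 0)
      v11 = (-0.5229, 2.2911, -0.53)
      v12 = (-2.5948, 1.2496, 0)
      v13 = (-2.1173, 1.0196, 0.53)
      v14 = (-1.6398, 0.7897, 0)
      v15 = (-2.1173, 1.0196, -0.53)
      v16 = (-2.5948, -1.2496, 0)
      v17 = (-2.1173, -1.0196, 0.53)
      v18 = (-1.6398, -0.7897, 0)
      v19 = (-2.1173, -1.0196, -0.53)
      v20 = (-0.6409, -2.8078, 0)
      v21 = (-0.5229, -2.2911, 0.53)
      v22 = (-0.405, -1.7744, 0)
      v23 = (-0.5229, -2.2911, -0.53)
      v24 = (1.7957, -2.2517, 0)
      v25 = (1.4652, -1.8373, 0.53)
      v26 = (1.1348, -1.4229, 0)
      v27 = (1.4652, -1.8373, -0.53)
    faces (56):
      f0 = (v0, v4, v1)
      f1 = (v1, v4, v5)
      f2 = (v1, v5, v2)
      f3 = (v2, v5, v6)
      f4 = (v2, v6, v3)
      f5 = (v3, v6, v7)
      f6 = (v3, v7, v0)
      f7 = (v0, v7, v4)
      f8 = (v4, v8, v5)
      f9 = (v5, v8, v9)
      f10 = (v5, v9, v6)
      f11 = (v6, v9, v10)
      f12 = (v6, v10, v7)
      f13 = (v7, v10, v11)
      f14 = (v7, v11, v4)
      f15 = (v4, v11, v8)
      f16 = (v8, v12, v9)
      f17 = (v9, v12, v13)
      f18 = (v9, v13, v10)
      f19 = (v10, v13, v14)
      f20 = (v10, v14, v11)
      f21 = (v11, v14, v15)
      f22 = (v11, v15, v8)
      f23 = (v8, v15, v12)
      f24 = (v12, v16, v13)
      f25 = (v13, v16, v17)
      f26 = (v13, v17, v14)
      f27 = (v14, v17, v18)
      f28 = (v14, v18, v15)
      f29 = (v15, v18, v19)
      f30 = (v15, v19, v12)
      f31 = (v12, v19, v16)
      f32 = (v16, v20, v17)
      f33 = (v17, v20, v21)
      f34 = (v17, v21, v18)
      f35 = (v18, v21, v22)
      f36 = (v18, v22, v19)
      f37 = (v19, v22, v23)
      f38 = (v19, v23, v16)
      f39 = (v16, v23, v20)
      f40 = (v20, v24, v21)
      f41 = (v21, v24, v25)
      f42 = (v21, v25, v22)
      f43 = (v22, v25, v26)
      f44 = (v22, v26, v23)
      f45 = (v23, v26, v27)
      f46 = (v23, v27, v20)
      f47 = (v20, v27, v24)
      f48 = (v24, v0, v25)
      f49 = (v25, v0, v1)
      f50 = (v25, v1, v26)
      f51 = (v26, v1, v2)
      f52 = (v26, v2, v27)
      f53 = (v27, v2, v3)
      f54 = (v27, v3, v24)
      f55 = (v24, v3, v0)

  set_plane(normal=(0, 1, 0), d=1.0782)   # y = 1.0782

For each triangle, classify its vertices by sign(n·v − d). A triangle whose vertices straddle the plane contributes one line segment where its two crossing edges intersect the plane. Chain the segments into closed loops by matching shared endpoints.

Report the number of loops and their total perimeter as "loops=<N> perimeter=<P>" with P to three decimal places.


Straddling triangles (18 of 56):
  (v0,v4,v1) [-+-] → (2.3608, 1.0782, 0)–(2.08458, 1.0782, 0.276216)  len=0.3906
  (v1,v4,v5) [-++] → (2.08458, 1.0782, 0.276216)–(1.83076, 1.0782, 0.53)  len=0.3589
  (v1,v5,v2) [-+-] → (1.83076, 1.0782, 0.53)–(1.61179, 1.0782, 0.311025)  len=0.3097
  (v2,v5,v6) [-++] → (1.61179, 1.0782, 0.311025)–(1.30079, 1.0782, 0)  len=0.4398
  (v2,v6,v3) [-+-] → (1.30079, 1.0782, 0)–(1.42918, 1.0782, -0.128393)  len=0.1816
  (v3,v6,v7) [-++] → (1.42918, 1.0782, -0.128393)–(1.83076, 1.0782, -0.53)  len=0.5679
  (v3,v7,v0) [-+-] → (1.83076, 1.0782, -0.53)–(2.04974, 1.0782, -0.311025)  len=0.3097
  (v0,v7,v4) [-++] → (2.04974, 1.0782, -0.311025)–(2.3608, 1.0782, 0)  len=0.4399
  (v9,v12,v13) [++-] → (-2.23896, 1.0782, 0.394965)–(-2.04382, 1.0782, 0.53)  len=0.2373
  (v9,v13,v10) [+-+] → (-2.04382, 1.0782, 0.53)–(-1.98436, 1.0782, 0.488853)  len=0.0723
  (v10,v13,v14) [+--] → (-1.98436, 1.0782, 0.488853)–(-1.27803, 1.0782, 0)  len=0.8590
  (v10,v14,v11) [+-+] → (-1.27803, 1.0782, 0)–(-1.42518, 1.0782, -0.101842)  len=0.1790
  (v11,v14,v15) [+--] → (-1.42518, 1.0782, -0.101842)–(-2.04382, 1.0782, -0.53)  len=0.7523
  (v11,v15,v8) [+-+] → (-2.04382, 1.0782, -0.53)–(-2.06892, 1.0782, -0.512632)  len=0.0305
  (v8,v15,v12) [+-+] → (-2.06892, 1.0782, -0.512632)–(-2.23896, 1.0782, -0.394965)  len=0.2068
  (v12,v16,v13) [+--] → (-2.5948, 1.0782, 0)–(-2.23896, 1.0782, 0.394965)  len=0.5316
  (v15,v19,v12) [--+] → (-2.55873, 1.0782, -0.0400326)–(-2.23896, 1.0782, -0.394965)  len=0.4777
  (v12,v19,v16) [+--] → (-2.55873, 1.0782, -0.0400326)–(-2.5948, 1.0782, 0)  len=0.0539

Chained into 2 loop(s):
  loop 1: 8 segments, perimeter = 2.9981
  loop 2: 10 segments, perimeter = 3.4005
Total perimeter = 6.399

loops=2 perimeter=6.399


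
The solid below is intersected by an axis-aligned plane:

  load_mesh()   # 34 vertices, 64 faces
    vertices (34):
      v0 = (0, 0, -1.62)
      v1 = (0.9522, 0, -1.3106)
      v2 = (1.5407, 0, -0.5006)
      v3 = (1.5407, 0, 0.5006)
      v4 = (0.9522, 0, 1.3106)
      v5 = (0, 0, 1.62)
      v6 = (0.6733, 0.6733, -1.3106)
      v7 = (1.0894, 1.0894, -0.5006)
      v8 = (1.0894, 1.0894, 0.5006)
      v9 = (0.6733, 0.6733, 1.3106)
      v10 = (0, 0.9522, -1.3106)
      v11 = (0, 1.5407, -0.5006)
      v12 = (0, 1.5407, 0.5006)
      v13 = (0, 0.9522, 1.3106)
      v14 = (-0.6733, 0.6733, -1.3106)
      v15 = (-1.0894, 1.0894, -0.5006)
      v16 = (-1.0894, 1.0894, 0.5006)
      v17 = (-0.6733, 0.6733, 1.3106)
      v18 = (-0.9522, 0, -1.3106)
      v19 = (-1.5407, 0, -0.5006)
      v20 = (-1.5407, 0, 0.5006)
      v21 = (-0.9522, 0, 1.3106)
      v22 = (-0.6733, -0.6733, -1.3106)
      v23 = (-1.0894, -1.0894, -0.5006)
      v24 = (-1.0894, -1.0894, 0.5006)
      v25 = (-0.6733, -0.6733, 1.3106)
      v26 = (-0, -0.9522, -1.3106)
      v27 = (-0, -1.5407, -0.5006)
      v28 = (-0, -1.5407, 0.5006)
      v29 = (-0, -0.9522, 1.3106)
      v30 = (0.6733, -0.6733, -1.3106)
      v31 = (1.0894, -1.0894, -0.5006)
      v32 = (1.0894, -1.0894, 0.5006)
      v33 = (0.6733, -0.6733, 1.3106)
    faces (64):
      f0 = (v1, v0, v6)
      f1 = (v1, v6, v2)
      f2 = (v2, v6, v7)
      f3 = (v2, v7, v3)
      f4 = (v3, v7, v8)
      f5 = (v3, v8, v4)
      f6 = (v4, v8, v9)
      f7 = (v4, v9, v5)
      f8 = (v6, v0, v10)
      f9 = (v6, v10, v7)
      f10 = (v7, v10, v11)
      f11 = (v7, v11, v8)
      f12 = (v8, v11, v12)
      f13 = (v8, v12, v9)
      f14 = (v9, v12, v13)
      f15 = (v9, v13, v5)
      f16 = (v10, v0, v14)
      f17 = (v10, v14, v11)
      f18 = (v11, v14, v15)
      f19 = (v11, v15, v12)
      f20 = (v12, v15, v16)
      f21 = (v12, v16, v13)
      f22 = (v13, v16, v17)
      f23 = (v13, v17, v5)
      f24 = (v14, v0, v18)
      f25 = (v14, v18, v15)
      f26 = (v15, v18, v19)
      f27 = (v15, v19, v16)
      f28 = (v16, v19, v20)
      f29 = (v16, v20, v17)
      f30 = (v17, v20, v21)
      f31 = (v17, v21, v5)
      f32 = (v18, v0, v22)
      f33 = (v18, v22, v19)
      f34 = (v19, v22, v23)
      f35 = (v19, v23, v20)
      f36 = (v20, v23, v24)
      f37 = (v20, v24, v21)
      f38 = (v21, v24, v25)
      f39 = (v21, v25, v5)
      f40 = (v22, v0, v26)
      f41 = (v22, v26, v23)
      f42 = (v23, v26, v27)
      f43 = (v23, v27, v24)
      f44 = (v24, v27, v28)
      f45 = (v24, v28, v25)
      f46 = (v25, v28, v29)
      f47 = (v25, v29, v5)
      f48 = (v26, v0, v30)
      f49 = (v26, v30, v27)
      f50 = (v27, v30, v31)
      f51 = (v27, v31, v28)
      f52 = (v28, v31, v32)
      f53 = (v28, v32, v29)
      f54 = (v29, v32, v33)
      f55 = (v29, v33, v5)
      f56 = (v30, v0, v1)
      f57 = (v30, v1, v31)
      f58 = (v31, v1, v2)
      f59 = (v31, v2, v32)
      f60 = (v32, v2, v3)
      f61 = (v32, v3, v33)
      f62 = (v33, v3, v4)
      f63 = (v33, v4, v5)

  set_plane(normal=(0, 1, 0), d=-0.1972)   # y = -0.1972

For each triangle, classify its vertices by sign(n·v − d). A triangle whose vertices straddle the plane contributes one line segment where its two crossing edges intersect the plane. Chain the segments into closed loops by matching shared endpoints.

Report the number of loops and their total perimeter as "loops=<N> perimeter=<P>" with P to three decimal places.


loops=1 perimeter=9.635

Straddling triangles (20 of 64):
  (v18,v0,v22) [++-] → (-0.1972, -0.1972, -1.52938)–(-0.870514, -0.1972, -1.3106)  len=0.7080
  (v18,v22,v19) [+-+] → (-0.870514, -0.1972, -1.3106)–(-1.28665, -0.1972, -0.737837)  len=0.7080
  (v19,v22,v23) [+--] → (-1.28665, -0.1972, -0.737837)–(-1.45901, -0.1972, -0.5006)  len=0.2932
  (v19,v23,v20) [+-+] → (-1.45901, -0.1972, -0.5006)–(-1.45901, -0.1972, 0.319366)  len=0.8200
  (v20,v23,v24) [+--] → (-1.45901, -0.1972, 0.319366)–(-1.45901, -0.1972, 0.5006)  len=0.1812
  (v20,v24,v21) [+-+] → (-1.45901, -0.1972, 0.5006)–(-0.977036, -0.1972, 1.16398)  len=0.8200
  (v21,v24,v25) [+--] → (-0.977036, -0.1972, 1.16398)–(-0.870514, -0.1972, 1.3106)  len=0.1812
  (v21,v25,v5) [+-+] → (-0.870514, -0.1972, 1.3106)–(-0.1972, -0.1972, 1.52938)  len=0.7080
  (v22,v0,v26) [-+-] → (-0.1972, -0.1972, -1.52938)–(0, -0.1972, -1.55592)  len=0.1990
  (v25,v29,v5) [--+] → (0, -0.1972, 1.55592)–(-0.1972, -0.1972, 1.52938)  len=0.1990
  (v26,v0,v30) [-+-] → (0, -0.1972, -1.55592)–(0.1972, -0.1972, -1.52938)  len=0.1990
  (v29,v33,v5) [--+] → (0.1972, -0.1972, 1.52938)–(0, -0.1972, 1.55592)  len=0.1990
  (v30,v0,v1) [-++] → (0.1972, -0.1972, -1.52938)–(0.870514, -0.1972, -1.3106)  len=0.7080
  (v30,v1,v31) [-+-] → (0.870514, -0.1972, -1.3106)–(0.977036, -0.1972, -1.16398)  len=0.1812
  (v31,v1,v2) [-++] → (0.977036, -0.1972, -1.16398)–(1.45901, -0.1972, -0.5006)  len=0.8200
  (v31,v2,v32) [-+-] → (1.45901, -0.1972, -0.5006)–(1.45901, -0.1972, -0.319366)  len=0.1812
  (v32,v2,v3) [-++] → (1.45901, -0.1972, -0.319366)–(1.45901, -0.1972, 0.5006)  len=0.8200
  (v32,v3,v33) [-+-] → (1.45901, -0.1972, 0.5006)–(1.28665, -0.1972, 0.737837)  len=0.2932
  (v33,v3,v4) [-++] → (1.28665, -0.1972, 0.737837)–(0.870514, -0.1972, 1.3106)  len=0.7080
  (v33,v4,v5) [-++] → (0.870514, -0.1972, 1.3106)–(0.1972, -0.1972, 1.52938)  len=0.7080

Chained into 1 loop(s):
  loop 1: 20 segments, perimeter = 9.6350
Total perimeter = 9.635


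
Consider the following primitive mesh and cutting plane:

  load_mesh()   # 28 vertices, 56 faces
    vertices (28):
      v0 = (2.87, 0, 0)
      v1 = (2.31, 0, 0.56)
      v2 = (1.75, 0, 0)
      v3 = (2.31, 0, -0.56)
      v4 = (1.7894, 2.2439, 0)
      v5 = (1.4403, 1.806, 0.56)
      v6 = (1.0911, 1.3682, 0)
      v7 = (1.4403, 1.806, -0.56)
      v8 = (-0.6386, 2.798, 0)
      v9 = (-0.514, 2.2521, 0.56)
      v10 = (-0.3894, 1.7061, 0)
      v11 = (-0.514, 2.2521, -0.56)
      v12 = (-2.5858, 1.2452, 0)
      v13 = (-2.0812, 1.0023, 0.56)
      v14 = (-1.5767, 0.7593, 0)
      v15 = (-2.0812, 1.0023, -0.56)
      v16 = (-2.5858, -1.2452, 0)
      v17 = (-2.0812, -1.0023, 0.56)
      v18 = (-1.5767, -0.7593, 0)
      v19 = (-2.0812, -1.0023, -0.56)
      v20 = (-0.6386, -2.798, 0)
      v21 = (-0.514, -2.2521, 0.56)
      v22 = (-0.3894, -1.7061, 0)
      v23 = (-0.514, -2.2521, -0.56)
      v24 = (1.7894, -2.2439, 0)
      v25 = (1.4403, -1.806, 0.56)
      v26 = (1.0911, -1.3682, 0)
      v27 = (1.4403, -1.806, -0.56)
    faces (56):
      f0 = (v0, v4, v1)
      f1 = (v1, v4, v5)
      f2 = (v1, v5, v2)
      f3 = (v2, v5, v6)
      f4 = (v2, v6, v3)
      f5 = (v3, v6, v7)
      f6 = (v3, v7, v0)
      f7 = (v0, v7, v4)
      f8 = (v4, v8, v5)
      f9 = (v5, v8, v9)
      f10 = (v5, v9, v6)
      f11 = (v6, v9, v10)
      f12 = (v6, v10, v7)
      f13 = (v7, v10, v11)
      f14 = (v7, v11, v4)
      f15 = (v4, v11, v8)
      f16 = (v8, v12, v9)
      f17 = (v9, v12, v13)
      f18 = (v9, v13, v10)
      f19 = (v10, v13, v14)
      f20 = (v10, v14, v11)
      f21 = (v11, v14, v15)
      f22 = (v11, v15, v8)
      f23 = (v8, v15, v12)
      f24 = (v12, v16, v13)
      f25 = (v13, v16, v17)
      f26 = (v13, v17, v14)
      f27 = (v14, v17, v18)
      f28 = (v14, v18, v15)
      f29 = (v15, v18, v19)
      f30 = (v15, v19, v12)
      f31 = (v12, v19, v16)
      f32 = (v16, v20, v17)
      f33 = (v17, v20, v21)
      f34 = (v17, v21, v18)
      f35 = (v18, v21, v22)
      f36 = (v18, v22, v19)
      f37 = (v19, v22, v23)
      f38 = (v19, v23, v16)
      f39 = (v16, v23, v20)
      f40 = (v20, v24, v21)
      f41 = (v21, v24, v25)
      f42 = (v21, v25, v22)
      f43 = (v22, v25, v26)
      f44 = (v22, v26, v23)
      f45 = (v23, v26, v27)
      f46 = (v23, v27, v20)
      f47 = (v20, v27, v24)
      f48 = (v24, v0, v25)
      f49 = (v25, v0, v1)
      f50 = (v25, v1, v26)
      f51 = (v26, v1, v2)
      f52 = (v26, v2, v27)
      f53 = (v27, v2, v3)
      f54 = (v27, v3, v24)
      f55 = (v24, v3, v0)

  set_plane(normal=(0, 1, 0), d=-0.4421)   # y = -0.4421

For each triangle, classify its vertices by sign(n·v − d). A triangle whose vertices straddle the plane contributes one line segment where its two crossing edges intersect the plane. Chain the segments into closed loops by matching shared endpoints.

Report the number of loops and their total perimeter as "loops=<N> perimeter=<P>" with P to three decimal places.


loops=2 perimeter=6.183

Straddling triangles (16 of 56):
  (v12,v16,v13) [+-+] → (-2.5858, -0.4421, 0)–(-2.40549, -0.4421, 0.200105)  len=0.2694
  (v13,v16,v17) [+--] → (-2.40549, -0.4421, 0.200105)–(-2.0812, -0.4421, 0.56)  len=0.4844
  (v13,v17,v14) [+-+] → (-2.0812, -0.4421, 0.56)–(-1.92077, -0.4421, 0.381916)  len=0.2397
  (v14,v17,v18) [+--] → (-1.92077, -0.4421, 0.381916)–(-1.5767, -0.4421, 0)  len=0.5140
  (v14,v18,v15) [+-+] → (-1.5767, -0.4421, 0)–(-1.66754, -0.4421, -0.100836)  len=0.1357
  (v15,v18,v19) [+--] → (-1.66754, -0.4421, -0.100836)–(-2.0812, -0.4421, -0.56)  len=0.6180
  (v15,v19,v12) [+-+] → (-2.0812, -0.4421, -0.56)–(-2.20697, -0.4421, -0.420417)  len=0.1879
  (v12,v19,v16) [+--] → (-2.20697, -0.4421, -0.420417)–(-2.5858, -0.4421, 0)  len=0.5659
  (v24,v0,v25) [-+-] → (2.6571, -0.4421, 0)–(2.52002, -0.4421, 0.137085)  len=0.1939
  (v25,v0,v1) [-++] → (2.52002, -0.4421, 0.137085)–(2.0971, -0.4421, 0.56)  len=0.5981
  (v25,v1,v26) [-+-] → (2.0971, -0.4421, 0.56)–(1.91614, -0.4421, 0.37905)  len=0.2559
  (v26,v1,v2) [-++] → (1.91614, -0.4421, 0.37905)–(1.53709, -0.4421, 0)  len=0.5361
  (v26,v2,v27) [-+-] → (1.53709, -0.4421, 0)–(1.67419, -0.4421, -0.137085)  len=0.1939
  (v27,v2,v3) [-++] → (1.67419, -0.4421, -0.137085)–(2.0971, -0.4421, -0.56)  len=0.5981
  (v27,v3,v24) [-+-] → (2.0971, -0.4421, -0.56)–(2.20743, -0.4421, -0.449667)  len=0.1560
  (v24,v3,v0) [-++] → (2.20743, -0.4421, -0.449667)–(2.6571, -0.4421, 0)  len=0.6359

Chained into 2 loop(s):
  loop 1: 8 segments, perimeter = 3.0151
  loop 2: 8 segments, perimeter = 3.1678
Total perimeter = 6.183


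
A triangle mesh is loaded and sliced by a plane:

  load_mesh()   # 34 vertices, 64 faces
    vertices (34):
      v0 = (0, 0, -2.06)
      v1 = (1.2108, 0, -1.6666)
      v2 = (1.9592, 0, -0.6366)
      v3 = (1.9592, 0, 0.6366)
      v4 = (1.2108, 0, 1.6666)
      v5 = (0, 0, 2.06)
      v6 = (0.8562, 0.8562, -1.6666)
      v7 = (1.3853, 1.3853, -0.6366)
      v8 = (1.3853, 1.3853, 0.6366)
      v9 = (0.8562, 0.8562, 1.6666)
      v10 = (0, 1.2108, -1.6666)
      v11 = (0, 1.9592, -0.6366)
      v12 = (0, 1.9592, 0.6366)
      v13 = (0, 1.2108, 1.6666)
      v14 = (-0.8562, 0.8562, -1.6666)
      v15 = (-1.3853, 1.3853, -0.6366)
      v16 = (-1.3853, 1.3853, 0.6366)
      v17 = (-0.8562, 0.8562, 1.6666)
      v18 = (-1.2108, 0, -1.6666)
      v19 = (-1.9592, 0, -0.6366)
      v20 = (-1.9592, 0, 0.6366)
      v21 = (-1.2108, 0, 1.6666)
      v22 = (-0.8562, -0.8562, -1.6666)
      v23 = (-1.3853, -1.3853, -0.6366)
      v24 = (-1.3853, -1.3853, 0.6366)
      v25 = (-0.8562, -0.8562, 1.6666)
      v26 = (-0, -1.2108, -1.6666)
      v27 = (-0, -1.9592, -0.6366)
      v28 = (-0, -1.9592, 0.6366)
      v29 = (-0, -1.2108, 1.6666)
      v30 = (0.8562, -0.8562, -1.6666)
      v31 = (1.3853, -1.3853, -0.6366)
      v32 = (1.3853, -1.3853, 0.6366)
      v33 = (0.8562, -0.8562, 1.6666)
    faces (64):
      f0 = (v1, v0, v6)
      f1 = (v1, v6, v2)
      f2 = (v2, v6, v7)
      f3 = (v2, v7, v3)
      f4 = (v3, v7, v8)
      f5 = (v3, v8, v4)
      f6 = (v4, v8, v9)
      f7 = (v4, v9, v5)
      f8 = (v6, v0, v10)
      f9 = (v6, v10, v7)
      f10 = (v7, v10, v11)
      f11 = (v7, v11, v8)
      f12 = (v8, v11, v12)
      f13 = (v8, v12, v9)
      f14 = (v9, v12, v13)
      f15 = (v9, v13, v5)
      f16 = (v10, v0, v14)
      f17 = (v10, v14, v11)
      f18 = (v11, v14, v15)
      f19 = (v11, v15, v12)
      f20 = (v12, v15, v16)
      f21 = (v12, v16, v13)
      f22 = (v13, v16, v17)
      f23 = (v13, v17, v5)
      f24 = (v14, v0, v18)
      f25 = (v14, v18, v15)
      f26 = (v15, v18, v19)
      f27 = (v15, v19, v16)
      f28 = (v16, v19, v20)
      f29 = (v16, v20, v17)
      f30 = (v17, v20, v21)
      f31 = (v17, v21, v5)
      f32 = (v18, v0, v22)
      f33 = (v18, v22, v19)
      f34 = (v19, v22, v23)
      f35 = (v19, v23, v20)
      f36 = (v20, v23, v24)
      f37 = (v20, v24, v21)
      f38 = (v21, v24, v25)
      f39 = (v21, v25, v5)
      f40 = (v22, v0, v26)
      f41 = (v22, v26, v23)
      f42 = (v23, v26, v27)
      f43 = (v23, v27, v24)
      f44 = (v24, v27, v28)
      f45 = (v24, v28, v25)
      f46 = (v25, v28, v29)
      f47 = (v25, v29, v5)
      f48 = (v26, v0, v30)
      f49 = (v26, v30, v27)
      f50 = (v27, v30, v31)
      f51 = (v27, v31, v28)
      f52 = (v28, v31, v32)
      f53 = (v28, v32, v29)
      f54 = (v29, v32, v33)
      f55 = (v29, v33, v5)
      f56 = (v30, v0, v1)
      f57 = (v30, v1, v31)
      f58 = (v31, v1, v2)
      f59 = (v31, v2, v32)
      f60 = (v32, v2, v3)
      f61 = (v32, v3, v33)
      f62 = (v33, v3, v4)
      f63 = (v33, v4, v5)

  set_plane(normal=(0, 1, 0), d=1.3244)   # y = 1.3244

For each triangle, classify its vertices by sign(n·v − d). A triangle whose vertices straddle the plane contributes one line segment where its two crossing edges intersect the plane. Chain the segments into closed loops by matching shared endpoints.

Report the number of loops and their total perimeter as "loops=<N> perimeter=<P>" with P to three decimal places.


loops=1 perimeter=9.231

Straddling triangles (18 of 64):
  (v2,v6,v7) [--+] → (1.3244, 1.3244, -0.755154)–(1.41053, 1.3244, -0.6366)  len=0.1465
  (v2,v7,v3) [-+-] → (1.41053, 1.3244, -0.6366)–(1.41053, 1.3244, -0.580628)  len=0.0560
  (v3,v7,v8) [-++] → (1.41053, 1.3244, -0.580628)–(1.41053, 1.3244, 0.6366)  len=1.2172
  (v3,v8,v4) [-+-] → (1.41053, 1.3244, 0.6366)–(1.37763, 1.3244, 0.68188)  len=0.0560
  (v4,v8,v9) [-+-] → (1.37763, 1.3244, 0.68188)–(1.3244, 1.3244, 0.755154)  len=0.0906
  (v6,v10,v7) [--+] → (0.901834, 1.3244, -0.996067)–(1.3244, 1.3244, -0.755154)  len=0.4864
  (v7,v10,v11) [+-+] → (0.901834, 1.3244, -0.996067)–(0, 1.3244, -1.51026)  len=1.0381
  (v8,v12,v9) [++-] → (0.492761, 1.3244, 1.22939)–(1.3244, 1.3244, 0.755154)  len=0.9574
  (v9,v12,v13) [-+-] → (0.492761, 1.3244, 1.22939)–(0, 1.3244, 1.51026)  len=0.5672
  (v10,v14,v11) [--+] → (-0.492761, 1.3244, -1.22939)–(0, 1.3244, -1.51026)  len=0.5672
  (v11,v14,v15) [+-+] → (-0.492761, 1.3244, -1.22939)–(-1.3244, 1.3244, -0.755154)  len=0.9574
  (v12,v16,v13) [++-] → (-0.901834, 1.3244, 0.996067)–(0, 1.3244, 1.51026)  len=1.0381
  (v13,v16,v17) [-+-] → (-0.901834, 1.3244, 0.996067)–(-1.3244, 1.3244, 0.755154)  len=0.4864
  (v14,v18,v15) [--+] → (-1.37763, 1.3244, -0.68188)–(-1.3244, 1.3244, -0.755154)  len=0.0906
  (v15,v18,v19) [+--] → (-1.37763, 1.3244, -0.68188)–(-1.41053, 1.3244, -0.6366)  len=0.0560
  (v15,v19,v16) [+-+] → (-1.41053, 1.3244, -0.6366)–(-1.41053, 1.3244, 0.580628)  len=1.2172
  (v16,v19,v20) [+--] → (-1.41053, 1.3244, 0.580628)–(-1.41053, 1.3244, 0.6366)  len=0.0560
  (v16,v20,v17) [+--] → (-1.41053, 1.3244, 0.6366)–(-1.3244, 1.3244, 0.755154)  len=0.1465

Chained into 1 loop(s):
  loop 1: 18 segments, perimeter = 9.2307
Total perimeter = 9.231


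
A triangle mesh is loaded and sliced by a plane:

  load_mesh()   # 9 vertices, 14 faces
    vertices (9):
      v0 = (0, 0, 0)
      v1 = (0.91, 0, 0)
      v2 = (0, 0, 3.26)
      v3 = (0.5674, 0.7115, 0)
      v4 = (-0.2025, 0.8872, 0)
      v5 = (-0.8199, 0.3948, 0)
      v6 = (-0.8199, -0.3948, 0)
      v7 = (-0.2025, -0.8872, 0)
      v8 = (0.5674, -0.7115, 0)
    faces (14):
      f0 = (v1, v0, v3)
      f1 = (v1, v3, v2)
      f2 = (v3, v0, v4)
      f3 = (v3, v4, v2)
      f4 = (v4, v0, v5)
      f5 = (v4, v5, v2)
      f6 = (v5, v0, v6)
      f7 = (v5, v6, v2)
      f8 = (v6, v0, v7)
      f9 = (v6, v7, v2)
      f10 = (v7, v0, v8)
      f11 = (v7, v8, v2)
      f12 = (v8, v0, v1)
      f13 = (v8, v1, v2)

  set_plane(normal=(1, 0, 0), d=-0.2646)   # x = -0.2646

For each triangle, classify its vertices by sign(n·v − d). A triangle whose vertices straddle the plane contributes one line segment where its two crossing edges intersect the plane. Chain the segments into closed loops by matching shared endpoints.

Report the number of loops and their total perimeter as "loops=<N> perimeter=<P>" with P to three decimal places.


Straddling triangles (6 of 14):
  (v4,v0,v5) [++-] → (-0.2646, 0.127411, 0)–(-0.2646, 0.837673, 0)  len=0.7103
  (v4,v5,v2) [+-+] → (-0.2646, 0.837673, 0)–(-0.2646, 0.127411, 2.20793)  len=2.3194
  (v5,v0,v6) [-+-] → (-0.2646, 0.127411, 0)–(-0.2646, -0.127411, 0)  len=0.2548
  (v5,v6,v2) [--+] → (-0.2646, -0.127411, 2.20793)–(-0.2646, 0.127411, 2.20793)  len=0.2548
  (v6,v0,v7) [-++] → (-0.2646, -0.127411, 0)–(-0.2646, -0.837673, 0)  len=0.7103
  (v6,v7,v2) [-++] → (-0.2646, -0.837673, 0)–(-0.2646, -0.127411, 2.20793)  len=2.3194

Chained into 1 loop(s):
  loop 1: 6 segments, perimeter = 6.5689
Total perimeter = 6.569

loops=1 perimeter=6.569


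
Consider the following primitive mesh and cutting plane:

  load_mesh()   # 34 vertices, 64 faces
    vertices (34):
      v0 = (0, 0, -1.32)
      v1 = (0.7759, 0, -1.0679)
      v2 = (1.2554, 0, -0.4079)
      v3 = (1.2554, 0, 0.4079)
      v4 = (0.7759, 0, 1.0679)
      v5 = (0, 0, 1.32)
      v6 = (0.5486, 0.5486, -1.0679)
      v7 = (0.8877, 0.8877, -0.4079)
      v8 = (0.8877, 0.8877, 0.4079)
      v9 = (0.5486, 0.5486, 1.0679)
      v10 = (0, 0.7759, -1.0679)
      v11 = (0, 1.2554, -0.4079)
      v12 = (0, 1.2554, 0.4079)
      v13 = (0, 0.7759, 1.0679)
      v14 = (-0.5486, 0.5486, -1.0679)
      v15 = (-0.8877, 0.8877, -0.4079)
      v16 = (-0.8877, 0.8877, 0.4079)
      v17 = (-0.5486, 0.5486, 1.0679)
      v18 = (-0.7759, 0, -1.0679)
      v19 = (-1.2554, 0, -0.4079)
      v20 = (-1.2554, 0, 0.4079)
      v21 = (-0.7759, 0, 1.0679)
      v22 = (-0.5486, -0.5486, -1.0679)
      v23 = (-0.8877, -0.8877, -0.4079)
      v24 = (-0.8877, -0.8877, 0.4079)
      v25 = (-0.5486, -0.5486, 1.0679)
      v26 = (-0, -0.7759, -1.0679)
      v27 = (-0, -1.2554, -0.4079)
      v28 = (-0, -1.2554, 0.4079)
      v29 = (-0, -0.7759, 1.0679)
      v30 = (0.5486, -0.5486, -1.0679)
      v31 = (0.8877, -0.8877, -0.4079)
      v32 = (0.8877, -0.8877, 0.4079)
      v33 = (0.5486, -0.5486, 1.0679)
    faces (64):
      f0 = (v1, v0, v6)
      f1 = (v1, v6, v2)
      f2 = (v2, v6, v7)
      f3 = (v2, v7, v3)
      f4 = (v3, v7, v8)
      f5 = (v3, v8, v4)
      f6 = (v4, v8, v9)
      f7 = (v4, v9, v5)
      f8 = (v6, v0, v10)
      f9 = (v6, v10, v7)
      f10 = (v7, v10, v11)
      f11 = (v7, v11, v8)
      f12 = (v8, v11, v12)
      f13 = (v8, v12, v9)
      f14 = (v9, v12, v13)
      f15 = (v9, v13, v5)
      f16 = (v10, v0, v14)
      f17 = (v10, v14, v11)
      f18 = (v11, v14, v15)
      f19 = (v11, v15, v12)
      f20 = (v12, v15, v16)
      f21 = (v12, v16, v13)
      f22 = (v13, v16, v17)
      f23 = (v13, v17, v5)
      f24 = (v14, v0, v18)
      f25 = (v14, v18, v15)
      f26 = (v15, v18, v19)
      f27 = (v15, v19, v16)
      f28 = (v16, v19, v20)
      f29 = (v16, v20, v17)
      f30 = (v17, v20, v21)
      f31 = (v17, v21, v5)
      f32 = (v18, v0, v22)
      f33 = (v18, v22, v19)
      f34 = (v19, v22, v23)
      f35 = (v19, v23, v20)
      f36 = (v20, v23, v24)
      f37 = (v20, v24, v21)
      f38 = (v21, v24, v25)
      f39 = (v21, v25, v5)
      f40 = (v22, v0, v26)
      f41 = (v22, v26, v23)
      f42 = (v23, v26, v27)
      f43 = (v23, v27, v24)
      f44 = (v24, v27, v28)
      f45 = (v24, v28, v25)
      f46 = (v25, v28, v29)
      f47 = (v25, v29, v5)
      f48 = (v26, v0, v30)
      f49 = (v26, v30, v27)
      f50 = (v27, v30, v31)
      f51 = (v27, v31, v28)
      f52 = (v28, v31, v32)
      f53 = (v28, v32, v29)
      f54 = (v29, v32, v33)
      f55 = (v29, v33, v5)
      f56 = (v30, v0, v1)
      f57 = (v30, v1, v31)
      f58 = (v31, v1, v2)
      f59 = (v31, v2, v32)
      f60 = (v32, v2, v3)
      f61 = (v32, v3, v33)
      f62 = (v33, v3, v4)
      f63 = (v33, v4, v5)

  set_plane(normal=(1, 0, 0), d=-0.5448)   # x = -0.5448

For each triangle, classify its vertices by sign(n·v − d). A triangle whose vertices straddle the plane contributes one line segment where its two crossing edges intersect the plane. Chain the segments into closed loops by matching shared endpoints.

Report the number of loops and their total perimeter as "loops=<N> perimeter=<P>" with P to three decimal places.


Straddling triangles (20 of 64):
  (v10,v0,v14) [++-] → (-0.5448, 0.5448, -1.06965)–(-0.5448, 0.550174, -1.0679)  len=0.0057
  (v10,v14,v11) [+-+] → (-0.5448, 0.550174, -1.0679)–(-0.5448, 0.553496, -1.06333)  len=0.0057
  (v11,v14,v15) [+--] → (-0.5448, 0.553496, -1.06333)–(-0.5448, 1.02973, -0.4079)  len=0.8102
  (v11,v15,v12) [+-+] → (-0.5448, 1.02973, -0.4079)–(-0.5448, 1.02973, -0.0927735)  len=0.3151
  (v12,v15,v16) [+--] → (-0.5448, 1.02973, -0.0927735)–(-0.5448, 1.02973, 0.4079)  len=0.5007
  (v12,v16,v13) [+-+] → (-0.5448, 1.02973, 0.4079)–(-0.5448, 0.844514, 0.662844)  len=0.3151
  (v13,v16,v17) [+--] → (-0.5448, 0.844514, 0.662844)–(-0.5448, 0.550174, 1.0679)  len=0.5007
  (v13,v17,v5) [+-+] → (-0.5448, 0.550174, 1.0679)–(-0.5448, 0.5448, 1.06965)  len=0.0057
  (v14,v0,v18) [-+-] → (-0.5448, 0.5448, -1.06965)–(-0.5448, 0, -1.14299)  len=0.5497
  (v17,v21,v5) [--+] → (-0.5448, 0, 1.14299)–(-0.5448, 0.5448, 1.06965)  len=0.5497
  (v18,v0,v22) [-+-] → (-0.5448, 0, -1.14299)–(-0.5448, -0.5448, -1.06965)  len=0.5497
  (v21,v25,v5) [--+] → (-0.5448, -0.5448, 1.06965)–(-0.5448, 0, 1.14299)  len=0.5497
  (v22,v0,v26) [-++] → (-0.5448, -0.5448, -1.06965)–(-0.5448, -0.550174, -1.0679)  len=0.0057
  (v22,v26,v23) [-+-] → (-0.5448, -0.550174, -1.0679)–(-0.5448, -0.844514, -0.662844)  len=0.5007
  (v23,v26,v27) [-++] → (-0.5448, -0.844514, -0.662844)–(-0.5448, -1.02973, -0.4079)  len=0.3151
  (v23,v27,v24) [-+-] → (-0.5448, -1.02973, -0.4079)–(-0.5448, -1.02973, 0.0927735)  len=0.5007
  (v24,v27,v28) [-++] → (-0.5448, -1.02973, 0.0927735)–(-0.5448, -1.02973, 0.4079)  len=0.3151
  (v24,v28,v25) [-+-] → (-0.5448, -1.02973, 0.4079)–(-0.5448, -0.553496, 1.06333)  len=0.8102
  (v25,v28,v29) [-++] → (-0.5448, -0.553496, 1.06333)–(-0.5448, -0.550174, 1.0679)  len=0.0057
  (v25,v29,v5) [-++] → (-0.5448, -0.550174, 1.0679)–(-0.5448, -0.5448, 1.06965)  len=0.0057

Chained into 1 loop(s):
  loop 1: 20 segments, perimeter = 7.1164
Total perimeter = 7.116

loops=1 perimeter=7.116


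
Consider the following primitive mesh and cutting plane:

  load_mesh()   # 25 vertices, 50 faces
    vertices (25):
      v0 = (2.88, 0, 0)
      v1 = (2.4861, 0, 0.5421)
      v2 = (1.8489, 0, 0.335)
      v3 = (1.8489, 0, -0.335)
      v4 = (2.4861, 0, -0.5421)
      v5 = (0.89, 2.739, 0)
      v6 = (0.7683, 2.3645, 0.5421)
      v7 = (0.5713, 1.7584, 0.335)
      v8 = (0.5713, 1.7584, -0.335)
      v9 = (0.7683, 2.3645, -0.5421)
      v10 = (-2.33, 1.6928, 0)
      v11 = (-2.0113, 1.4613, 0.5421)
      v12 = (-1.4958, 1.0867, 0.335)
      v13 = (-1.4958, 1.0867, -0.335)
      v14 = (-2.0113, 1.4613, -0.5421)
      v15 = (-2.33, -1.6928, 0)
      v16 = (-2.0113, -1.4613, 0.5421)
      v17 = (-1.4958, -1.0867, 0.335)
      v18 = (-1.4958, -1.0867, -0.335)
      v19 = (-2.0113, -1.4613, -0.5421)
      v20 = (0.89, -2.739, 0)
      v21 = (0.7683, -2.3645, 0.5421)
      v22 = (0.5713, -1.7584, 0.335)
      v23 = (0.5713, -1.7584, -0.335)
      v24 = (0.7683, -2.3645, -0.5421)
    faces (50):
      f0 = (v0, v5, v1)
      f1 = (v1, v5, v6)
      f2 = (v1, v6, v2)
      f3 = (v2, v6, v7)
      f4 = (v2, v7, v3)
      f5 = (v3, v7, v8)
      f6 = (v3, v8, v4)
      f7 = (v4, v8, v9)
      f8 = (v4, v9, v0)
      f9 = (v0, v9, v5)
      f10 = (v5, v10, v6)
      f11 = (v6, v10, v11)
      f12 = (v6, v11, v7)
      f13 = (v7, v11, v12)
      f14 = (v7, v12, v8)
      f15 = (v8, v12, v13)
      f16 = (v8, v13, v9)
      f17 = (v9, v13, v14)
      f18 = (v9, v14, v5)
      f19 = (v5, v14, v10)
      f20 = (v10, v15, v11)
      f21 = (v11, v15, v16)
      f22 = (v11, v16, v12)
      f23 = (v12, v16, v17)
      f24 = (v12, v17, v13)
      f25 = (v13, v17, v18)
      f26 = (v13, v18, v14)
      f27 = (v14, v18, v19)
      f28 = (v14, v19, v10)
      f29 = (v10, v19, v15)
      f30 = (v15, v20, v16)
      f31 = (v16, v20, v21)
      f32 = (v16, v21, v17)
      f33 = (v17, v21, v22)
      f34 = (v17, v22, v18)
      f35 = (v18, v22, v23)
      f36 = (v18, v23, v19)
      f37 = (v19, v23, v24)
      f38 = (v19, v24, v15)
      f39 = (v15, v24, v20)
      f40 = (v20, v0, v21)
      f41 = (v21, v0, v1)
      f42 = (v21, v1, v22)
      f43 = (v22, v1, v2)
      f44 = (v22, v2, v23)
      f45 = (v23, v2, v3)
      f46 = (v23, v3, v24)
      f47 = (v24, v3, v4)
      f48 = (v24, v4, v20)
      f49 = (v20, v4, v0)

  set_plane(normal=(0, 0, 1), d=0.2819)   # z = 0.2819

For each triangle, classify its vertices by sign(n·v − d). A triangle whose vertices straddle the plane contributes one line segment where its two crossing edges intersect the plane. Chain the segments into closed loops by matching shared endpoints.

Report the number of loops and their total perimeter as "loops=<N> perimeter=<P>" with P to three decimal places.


loops=2 perimeter=26.592

Straddling triangles (20 of 50):
  (v0,v5,v1) [--+] → (1.72, 1.31468, 0.2819)–(2.67517, 0, 0.2819)  len=1.6250
  (v1,v5,v6) [+-+] → (1.72, 1.31468, 0.2819)–(0.826714, 2.54425, 0.2819)  len=1.5198
  (v2,v7,v3) [++-] → (0.672555, 1.61904, 0.2819)–(1.8489, 0, 0.2819)  len=2.0013
  (v3,v7,v8) [-+-] → (0.672555, 1.61904, 0.2819)–(0.5713, 1.7584, 0.2819)  len=0.1723
  (v5,v10,v6) [--+] → (-0.718838, 2.04209, 0.2819)–(0.826714, 2.54425, 0.2819)  len=1.6251
  (v6,v10,v11) [+-+] → (-0.718838, 2.04209, 0.2819)–(-2.16427, 1.57242, 0.2819)  len=1.5198
  (v7,v12,v8) [++-] → (-1.33197, 1.13993, 0.2819)–(0.5713, 1.7584, 0.2819)  len=2.0012
  (v8,v12,v13) [-+-] → (-1.33197, 1.13993, 0.2819)–(-1.4958, 1.0867, 0.2819)  len=0.1723
  (v10,v15,v11) [--+] → (-2.16427, -0.0526215, 0.2819)–(-2.16427, 1.57242, 0.2819)  len=1.6250
  (v11,v15,v16) [+-+] → (-2.16427, -0.0526215, 0.2819)–(-2.16427, -1.57242, 0.2819)  len=1.5198
  (v12,v17,v13) [++-] → (-1.4958, -0.91445, 0.2819)–(-1.4958, 1.0867, 0.2819)  len=2.0011
  (v13,v17,v18) [-+-] → (-1.4958, -0.91445, 0.2819)–(-1.4958, -1.0867, 0.2819)  len=0.1723
  (v15,v20,v16) [--+] → (-0.618719, -2.07458, 0.2819)–(-2.16427, -1.57242, 0.2819)  len=1.6251
  (v16,v20,v21) [+-+] → (-0.618719, -2.07458, 0.2819)–(0.826714, -2.54425, 0.2819)  len=1.5198
  (v17,v22,v18) [++-] → (0.407475, -1.70517, 0.2819)–(-1.4958, -1.0867, 0.2819)  len=2.0012
  (v18,v22,v23) [-+-] → (0.407475, -1.70517, 0.2819)–(0.5713, -1.7584, 0.2819)  len=0.1723
  (v20,v0,v21) [--+] → (1.78188, -1.22957, 0.2819)–(0.826714, -2.54425, 0.2819)  len=1.6250
  (v21,v0,v1) [+-+] → (1.78188, -1.22957, 0.2819)–(2.67517, 0, 0.2819)  len=1.5198
  (v22,v2,v23) [++-] → (1.74765, -0.13936, 0.2819)–(0.5713, -1.7584, 0.2819)  len=2.0013
  (v23,v2,v3) [-+-] → (1.74765, -0.13936, 0.2819)–(1.8489, 0, 0.2819)  len=0.1723

Chained into 2 loop(s):
  loop 1: 10 segments, perimeter = 15.7243
  loop 2: 10 segments, perimeter = 10.8675
Total perimeter = 26.592


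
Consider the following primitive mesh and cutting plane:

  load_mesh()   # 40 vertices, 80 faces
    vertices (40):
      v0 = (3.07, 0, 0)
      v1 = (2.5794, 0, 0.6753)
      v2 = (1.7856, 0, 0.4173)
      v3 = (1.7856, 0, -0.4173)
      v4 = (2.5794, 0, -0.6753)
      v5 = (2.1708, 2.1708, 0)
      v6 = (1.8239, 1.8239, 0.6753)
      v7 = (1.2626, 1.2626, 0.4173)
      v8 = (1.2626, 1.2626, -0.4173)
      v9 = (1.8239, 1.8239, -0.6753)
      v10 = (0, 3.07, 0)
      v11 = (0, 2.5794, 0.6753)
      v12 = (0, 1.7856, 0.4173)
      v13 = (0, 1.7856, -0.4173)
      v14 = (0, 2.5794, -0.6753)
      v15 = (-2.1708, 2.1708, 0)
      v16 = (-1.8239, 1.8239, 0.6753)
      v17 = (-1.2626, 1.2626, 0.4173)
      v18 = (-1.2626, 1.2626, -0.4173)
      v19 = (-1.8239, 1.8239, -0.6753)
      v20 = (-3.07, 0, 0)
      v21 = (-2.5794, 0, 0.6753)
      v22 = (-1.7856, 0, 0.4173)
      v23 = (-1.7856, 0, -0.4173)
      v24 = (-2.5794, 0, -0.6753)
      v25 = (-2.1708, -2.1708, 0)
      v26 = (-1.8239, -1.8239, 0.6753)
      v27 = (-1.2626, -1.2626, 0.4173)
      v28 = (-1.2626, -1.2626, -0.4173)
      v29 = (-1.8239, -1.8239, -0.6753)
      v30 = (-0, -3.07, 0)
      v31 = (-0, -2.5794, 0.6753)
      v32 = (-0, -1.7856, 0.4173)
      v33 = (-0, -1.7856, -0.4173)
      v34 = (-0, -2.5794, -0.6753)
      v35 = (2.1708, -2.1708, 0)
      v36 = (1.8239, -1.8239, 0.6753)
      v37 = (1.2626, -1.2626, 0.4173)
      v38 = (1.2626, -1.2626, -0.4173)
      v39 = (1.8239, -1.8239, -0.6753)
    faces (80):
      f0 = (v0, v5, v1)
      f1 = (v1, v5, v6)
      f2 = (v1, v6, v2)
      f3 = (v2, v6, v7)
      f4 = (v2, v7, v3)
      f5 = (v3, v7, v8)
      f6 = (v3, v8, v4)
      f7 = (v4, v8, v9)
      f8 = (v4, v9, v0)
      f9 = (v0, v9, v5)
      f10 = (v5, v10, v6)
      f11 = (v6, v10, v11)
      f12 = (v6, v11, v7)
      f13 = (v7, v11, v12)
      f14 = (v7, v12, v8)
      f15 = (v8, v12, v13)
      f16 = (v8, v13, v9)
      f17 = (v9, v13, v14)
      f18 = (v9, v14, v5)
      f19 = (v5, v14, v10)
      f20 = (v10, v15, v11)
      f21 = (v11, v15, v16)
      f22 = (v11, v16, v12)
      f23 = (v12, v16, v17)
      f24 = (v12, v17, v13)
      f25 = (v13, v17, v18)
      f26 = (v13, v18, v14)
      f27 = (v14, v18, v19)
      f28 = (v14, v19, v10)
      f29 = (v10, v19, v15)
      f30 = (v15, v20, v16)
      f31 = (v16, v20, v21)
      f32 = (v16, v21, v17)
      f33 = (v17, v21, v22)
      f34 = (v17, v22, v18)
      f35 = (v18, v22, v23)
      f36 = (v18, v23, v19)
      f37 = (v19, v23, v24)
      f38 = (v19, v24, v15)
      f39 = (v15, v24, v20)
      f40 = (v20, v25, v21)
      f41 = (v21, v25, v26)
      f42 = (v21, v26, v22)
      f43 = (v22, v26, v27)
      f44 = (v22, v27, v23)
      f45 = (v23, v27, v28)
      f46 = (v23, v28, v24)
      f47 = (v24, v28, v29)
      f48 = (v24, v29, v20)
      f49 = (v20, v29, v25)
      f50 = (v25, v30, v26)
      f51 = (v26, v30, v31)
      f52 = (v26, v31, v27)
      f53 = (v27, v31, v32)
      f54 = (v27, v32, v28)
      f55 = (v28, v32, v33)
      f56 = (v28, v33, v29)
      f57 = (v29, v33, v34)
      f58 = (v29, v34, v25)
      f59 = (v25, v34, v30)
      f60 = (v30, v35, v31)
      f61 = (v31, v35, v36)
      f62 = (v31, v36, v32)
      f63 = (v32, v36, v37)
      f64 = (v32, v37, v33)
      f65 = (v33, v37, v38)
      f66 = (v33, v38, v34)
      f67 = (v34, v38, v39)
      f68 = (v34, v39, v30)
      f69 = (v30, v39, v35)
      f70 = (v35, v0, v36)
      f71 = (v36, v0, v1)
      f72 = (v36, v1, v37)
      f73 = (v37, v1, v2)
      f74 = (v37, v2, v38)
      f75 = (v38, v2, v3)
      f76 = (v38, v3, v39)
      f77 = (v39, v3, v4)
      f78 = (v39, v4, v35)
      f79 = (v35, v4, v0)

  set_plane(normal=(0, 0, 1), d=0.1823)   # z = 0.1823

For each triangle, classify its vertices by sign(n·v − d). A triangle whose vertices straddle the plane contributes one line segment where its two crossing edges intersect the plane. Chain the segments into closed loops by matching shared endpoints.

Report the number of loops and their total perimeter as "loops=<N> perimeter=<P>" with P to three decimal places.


Straddling triangles (32 of 80):
  (v0,v5,v1) [--+] → (2.2811, 1.58478, 0.1823)–(2.93756, 0, 0.1823)  len=1.7154
  (v1,v5,v6) [+-+] → (2.2811, 1.58478, 0.1823)–(2.07715, 2.07715, 0.1823)  len=0.5329
  (v2,v7,v3) [++-] → (1.40986, 0.907087, 0.1823)–(1.7856, 0, 0.1823)  len=0.9818
  (v3,v7,v8) [-+-] → (1.40986, 0.907087, 0.1823)–(1.2626, 1.2626, 0.1823)  len=0.3848
  (v5,v10,v6) [--+] → (0.492369, 2.73361, 0.1823)–(2.07715, 2.07715, 0.1823)  len=1.7154
  (v6,v10,v11) [+-+] → (0.492369, 2.73361, 0.1823)–(0, 2.93756, 0.1823)  len=0.5329
  (v7,v12,v8) [++-] → (0.355513, 1.63834, 0.1823)–(1.2626, 1.2626, 0.1823)  len=0.9818
  (v8,v12,v13) [-+-] → (0.355513, 1.63834, 0.1823)–(0, 1.7856, 0.1823)  len=0.3848
  (v10,v15,v11) [--+] → (-1.58478, 2.2811, 0.1823)–(0, 2.93756, 0.1823)  len=1.7154
  (v11,v15,v16) [+-+] → (-1.58478, 2.2811, 0.1823)–(-2.07715, 2.07715, 0.1823)  len=0.5329
  (v12,v17,v13) [++-] → (-0.907087, 1.40986, 0.1823)–(0, 1.7856, 0.1823)  len=0.9818
  (v13,v17,v18) [-+-] → (-0.907087, 1.40986, 0.1823)–(-1.2626, 1.2626, 0.1823)  len=0.3848
  (v15,v20,v16) [--+] → (-2.73361, 0.492369, 0.1823)–(-2.07715, 2.07715, 0.1823)  len=1.7154
  (v16,v20,v21) [+-+] → (-2.73361, 0.492369, 0.1823)–(-2.93756, 0, 0.1823)  len=0.5329
  (v17,v22,v18) [++-] → (-1.63834, 0.355513, 0.1823)–(-1.2626, 1.2626, 0.1823)  len=0.9818
  (v18,v22,v23) [-+-] → (-1.63834, 0.355513, 0.1823)–(-1.7856, 0, 0.1823)  len=0.3848
  (v20,v25,v21) [--+] → (-2.2811, -1.58478, 0.1823)–(-2.93756, 0, 0.1823)  len=1.7154
  (v21,v25,v26) [+-+] → (-2.2811, -1.58478, 0.1823)–(-2.07715, -2.07715, 0.1823)  len=0.5329
  (v22,v27,v23) [++-] → (-1.40986, -0.907087, 0.1823)–(-1.7856, 0, 0.1823)  len=0.9818
  (v23,v27,v28) [-+-] → (-1.40986, -0.907087, 0.1823)–(-1.2626, -1.2626, 0.1823)  len=0.3848
  (v25,v30,v26) [--+] → (-0.492369, -2.73361, 0.1823)–(-2.07715, -2.07715, 0.1823)  len=1.7154
  (v26,v30,v31) [+-+] → (-0.492369, -2.73361, 0.1823)–(0, -2.93756, 0.1823)  len=0.5329
  (v27,v32,v28) [++-] → (-0.355513, -1.63834, 0.1823)–(-1.2626, -1.2626, 0.1823)  len=0.9818
  (v28,v32,v33) [-+-] → (-0.355513, -1.63834, 0.1823)–(0, -1.7856, 0.1823)  len=0.3848
  (v30,v35,v31) [--+] → (1.58478, -2.2811, 0.1823)–(0, -2.93756, 0.1823)  len=1.7154
  (v31,v35,v36) [+-+] → (1.58478, -2.2811, 0.1823)–(2.07715, -2.07715, 0.1823)  len=0.5329
  (v32,v37,v33) [++-] → (0.907087, -1.40986, 0.1823)–(0, -1.7856, 0.1823)  len=0.9818
  (v33,v37,v38) [-+-] → (0.907087, -1.40986, 0.1823)–(1.2626, -1.2626, 0.1823)  len=0.3848
  (v35,v0,v36) [--+] → (2.73361, -0.492369, 0.1823)–(2.07715, -2.07715, 0.1823)  len=1.7154
  (v36,v0,v1) [+-+] → (2.73361, -0.492369, 0.1823)–(2.93756, 0, 0.1823)  len=0.5329
  (v37,v2,v38) [++-] → (1.63834, -0.355513, 0.1823)–(1.2626, -1.2626, 0.1823)  len=0.9818
  (v38,v2,v3) [-+-] → (1.63834, -0.355513, 0.1823)–(1.7856, 0, 0.1823)  len=0.3848

Chained into 2 loop(s):
  loop 1: 16 segments, perimeter = 17.9864
  loop 2: 16 segments, perimeter = 10.9331
Total perimeter = 28.919

loops=2 perimeter=28.919


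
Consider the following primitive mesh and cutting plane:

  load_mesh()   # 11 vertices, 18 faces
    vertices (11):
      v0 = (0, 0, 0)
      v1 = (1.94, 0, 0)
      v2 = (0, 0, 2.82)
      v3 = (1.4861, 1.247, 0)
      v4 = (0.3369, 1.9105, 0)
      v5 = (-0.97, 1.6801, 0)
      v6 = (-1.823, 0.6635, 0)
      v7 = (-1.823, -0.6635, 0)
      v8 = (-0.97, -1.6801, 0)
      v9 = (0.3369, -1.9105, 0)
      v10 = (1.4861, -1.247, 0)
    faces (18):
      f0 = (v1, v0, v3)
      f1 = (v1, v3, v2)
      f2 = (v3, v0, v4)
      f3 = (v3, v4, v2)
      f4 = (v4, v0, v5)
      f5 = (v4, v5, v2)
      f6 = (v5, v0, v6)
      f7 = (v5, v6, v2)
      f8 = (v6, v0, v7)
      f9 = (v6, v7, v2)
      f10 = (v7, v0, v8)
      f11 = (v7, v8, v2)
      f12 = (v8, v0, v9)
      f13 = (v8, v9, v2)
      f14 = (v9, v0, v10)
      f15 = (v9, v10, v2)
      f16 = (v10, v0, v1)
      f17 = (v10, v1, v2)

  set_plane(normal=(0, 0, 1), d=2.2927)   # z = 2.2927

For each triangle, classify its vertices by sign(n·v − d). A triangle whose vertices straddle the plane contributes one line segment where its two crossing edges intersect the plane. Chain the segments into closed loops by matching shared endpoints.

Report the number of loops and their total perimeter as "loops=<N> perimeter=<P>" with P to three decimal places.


loops=1 perimeter=2.233

Straddling triangles (9 of 18):
  (v1,v3,v2) [--+] → (0.27788, 0.233171, 2.2927)–(0.362752, 0, 2.2927)  len=0.2481
  (v3,v4,v2) [--+] → (0.0629955, 0.357236, 2.2927)–(0.27788, 0.233171, 2.2927)  len=0.2481
  (v4,v5,v2) [--+] → (-0.181376, 0.314155, 2.2927)–(0.0629955, 0.357236, 2.2927)  len=0.2481
  (v5,v6,v2) [--+] → (-0.340875, 0.124065, 2.2927)–(-0.181376, 0.314155, 2.2927)  len=0.2481
  (v6,v7,v2) [--+] → (-0.340875, -0.124065, 2.2927)–(-0.340875, 0.124065, 2.2927)  len=0.2481
  (v7,v8,v2) [--+] → (-0.181376, -0.314155, 2.2927)–(-0.340875, -0.124065, 2.2927)  len=0.2481
  (v8,v9,v2) [--+] → (0.0629955, -0.357236, 2.2927)–(-0.181376, -0.314155, 2.2927)  len=0.2481
  (v9,v10,v2) [--+] → (0.27788, -0.233171, 2.2927)–(0.0629955, -0.357236, 2.2927)  len=0.2481
  (v10,v1,v2) [--+] → (0.362752, 0, 2.2927)–(0.27788, -0.233171, 2.2927)  len=0.2481

Chained into 1 loop(s):
  loop 1: 9 segments, perimeter = 2.2332
Total perimeter = 2.233
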